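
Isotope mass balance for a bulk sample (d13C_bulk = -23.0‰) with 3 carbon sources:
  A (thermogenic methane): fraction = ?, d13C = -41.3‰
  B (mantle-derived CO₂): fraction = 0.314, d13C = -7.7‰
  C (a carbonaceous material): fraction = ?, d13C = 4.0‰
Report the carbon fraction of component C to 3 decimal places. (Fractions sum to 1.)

Let f_C and f_A be the unknown fractions; fractions sum to 1 so f_C + f_A = 0.686.
Mass balance: Σ fᵢ·δᵢ = δ_bulk ⇒ f_C·(4.0) + f_A·(-41.3) = -23.0 − (-2.418) = -20.582
Substitute f_A = 0.686 − f_C:
f_C·(4.0 − -41.3) = -20.582 − 0.686×(-41.3) = 7.750
f_C = 7.750 / 45.3 = 0.1711

0.171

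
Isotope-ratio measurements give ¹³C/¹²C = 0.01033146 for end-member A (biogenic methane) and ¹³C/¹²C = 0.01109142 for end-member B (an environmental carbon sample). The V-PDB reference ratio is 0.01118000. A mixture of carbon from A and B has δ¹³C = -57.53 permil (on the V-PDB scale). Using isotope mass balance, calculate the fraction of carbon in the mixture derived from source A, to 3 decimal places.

δ_A = (0.01033146/0.01118000 − 1)×1000 = (0.924102 − 1)×1000 = -75.898 permil
δ_B = (0.01109142/0.01118000 − 1)×1000 = (0.992077 − 1)×1000 = -7.923 permil
f_A = (δ_mix − δ_B)/(δ_A − δ_B) = (-57.53 − (-7.923))/(-75.898 − (-7.923))
f_A = -49.607 / -67.975 = 0.7298

0.730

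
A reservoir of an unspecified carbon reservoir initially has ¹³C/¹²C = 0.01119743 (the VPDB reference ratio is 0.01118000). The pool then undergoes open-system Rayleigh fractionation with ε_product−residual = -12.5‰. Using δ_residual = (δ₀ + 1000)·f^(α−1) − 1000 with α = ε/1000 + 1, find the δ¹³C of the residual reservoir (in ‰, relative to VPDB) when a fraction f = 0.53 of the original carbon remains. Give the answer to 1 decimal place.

9.5‰

δ₀ = (0.01119743/0.01118000 − 1)×1000 = (1.001559 − 1)×1000 = 1.559‰
α − 1 = ε/1000 = -0.0125
f^(α−1) = 0.53^(-0.0125) = 1.007968
δ_res = (1.559 + 1000) × 1.007968 − 1000 = 1009.539 − 1000 = 9.54‰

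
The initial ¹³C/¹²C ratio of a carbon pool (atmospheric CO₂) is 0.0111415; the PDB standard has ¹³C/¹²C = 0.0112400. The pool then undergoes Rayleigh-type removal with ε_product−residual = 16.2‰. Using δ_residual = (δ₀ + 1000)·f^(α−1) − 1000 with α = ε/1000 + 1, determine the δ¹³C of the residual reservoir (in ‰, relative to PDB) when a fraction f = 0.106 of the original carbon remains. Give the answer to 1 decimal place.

-44.2‰

δ₀ = (0.0111415/0.0112400 − 1)×1000 = (0.991237 − 1)×1000 = -8.763‰
α − 1 = ε/1000 = 0.0162
f^(α−1) = 0.106^(0.0162) = 0.964295
δ_res = (-8.763 + 1000) × 0.964295 − 1000 = 955.845 − 1000 = -44.16‰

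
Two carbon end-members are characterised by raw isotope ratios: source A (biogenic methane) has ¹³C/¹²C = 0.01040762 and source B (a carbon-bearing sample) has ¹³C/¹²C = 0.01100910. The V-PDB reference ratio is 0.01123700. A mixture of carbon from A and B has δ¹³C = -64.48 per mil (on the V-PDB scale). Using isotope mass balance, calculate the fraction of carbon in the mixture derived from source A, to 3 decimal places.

0.826

δ_A = (0.01040762/0.01123700 − 1)×1000 = (0.926192 − 1)×1000 = -73.808 per mil
δ_B = (0.01100910/0.01123700 − 1)×1000 = (0.979719 − 1)×1000 = -20.281 per mil
f_A = (δ_mix − δ_B)/(δ_A − δ_B) = (-64.48 − (-20.281))/(-73.808 − (-20.281))
f_A = -44.199 / -53.527 = 0.8257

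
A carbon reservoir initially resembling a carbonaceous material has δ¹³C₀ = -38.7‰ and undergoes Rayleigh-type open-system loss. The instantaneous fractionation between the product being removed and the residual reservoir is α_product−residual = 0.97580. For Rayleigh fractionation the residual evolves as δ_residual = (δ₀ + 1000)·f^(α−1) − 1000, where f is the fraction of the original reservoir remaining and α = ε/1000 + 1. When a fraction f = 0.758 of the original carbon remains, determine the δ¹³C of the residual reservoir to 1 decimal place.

Rayleigh residual: δ_res = (δ₀ + 1000)·f^(α−1) − 1000
α − 1 = -0.02420
f^(α−1) = 0.758^(-0.02420) = 1.006728
δ_res = (-38.7 + 1000) × 1.006728 − 1000 = 967.767 − 1000 = -32.23‰

-32.2‰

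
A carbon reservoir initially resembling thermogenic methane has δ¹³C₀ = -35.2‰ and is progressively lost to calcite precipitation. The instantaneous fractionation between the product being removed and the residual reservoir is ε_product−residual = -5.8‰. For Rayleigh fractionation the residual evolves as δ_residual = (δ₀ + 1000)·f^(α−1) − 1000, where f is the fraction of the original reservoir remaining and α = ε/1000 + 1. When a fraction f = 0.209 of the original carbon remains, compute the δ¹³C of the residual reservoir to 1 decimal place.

Rayleigh residual: δ_res = (δ₀ + 1000)·f^(α−1) − 1000
α = ε/1000 + 1 = 0.99420, so α − 1 = -0.00580
f^(α−1) = 0.209^(-0.00580) = 1.009121
δ_res = (-35.2 + 1000) × 1.009121 − 1000 = 973.600 − 1000 = -26.40‰

-26.4‰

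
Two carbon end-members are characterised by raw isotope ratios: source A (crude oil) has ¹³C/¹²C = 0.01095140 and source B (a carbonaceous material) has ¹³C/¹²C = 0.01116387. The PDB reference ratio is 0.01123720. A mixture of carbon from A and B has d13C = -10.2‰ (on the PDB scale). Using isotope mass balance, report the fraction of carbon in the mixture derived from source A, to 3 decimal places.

0.194

δ_A = (0.01095140/0.01123720 − 1)×1000 = (0.974567 − 1)×1000 = -25.433‰
δ_B = (0.01116387/0.01123720 − 1)×1000 = (0.993474 − 1)×1000 = -6.526‰
f_A = (δ_mix − δ_B)/(δ_A − δ_B) = (-10.2 − (-6.526))/(-25.433 − (-6.526))
f_A = -3.674 / -18.908 = 0.1943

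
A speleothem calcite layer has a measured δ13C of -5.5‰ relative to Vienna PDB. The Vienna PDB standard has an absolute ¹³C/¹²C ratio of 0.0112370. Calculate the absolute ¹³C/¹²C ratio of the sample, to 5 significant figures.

R_sample = R_standard × (δ13C/1000 + 1)
R_sample = 0.0112370 × (-5.5/1000 + 1) = 0.0112370 × 0.994500
R_sample = 0.0111752

0.011175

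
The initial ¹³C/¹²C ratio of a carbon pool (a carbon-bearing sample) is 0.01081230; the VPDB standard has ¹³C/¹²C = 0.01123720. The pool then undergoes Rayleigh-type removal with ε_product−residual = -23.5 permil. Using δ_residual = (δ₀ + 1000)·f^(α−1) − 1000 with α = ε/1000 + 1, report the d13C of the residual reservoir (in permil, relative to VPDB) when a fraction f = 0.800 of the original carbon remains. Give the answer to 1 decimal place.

δ₀ = (0.01081230/0.01123720 − 1)×1000 = (0.962188 − 1)×1000 = -37.812 permil
α − 1 = ε/1000 = -0.0235
f^(α−1) = 0.800^(-0.0235) = 1.005258
δ_res = (-37.812 + 1000) × 1.005258 − 1000 = 967.247 − 1000 = -32.75 permil

-32.8 permil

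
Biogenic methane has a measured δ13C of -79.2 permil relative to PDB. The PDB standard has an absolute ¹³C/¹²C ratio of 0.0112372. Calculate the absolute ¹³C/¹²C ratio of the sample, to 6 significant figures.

R_sample = R_standard × (δ13C/1000 + 1)
R_sample = 0.0112372 × (-79.2/1000 + 1) = 0.0112372 × 0.920800
R_sample = 0.0103472

0.0103472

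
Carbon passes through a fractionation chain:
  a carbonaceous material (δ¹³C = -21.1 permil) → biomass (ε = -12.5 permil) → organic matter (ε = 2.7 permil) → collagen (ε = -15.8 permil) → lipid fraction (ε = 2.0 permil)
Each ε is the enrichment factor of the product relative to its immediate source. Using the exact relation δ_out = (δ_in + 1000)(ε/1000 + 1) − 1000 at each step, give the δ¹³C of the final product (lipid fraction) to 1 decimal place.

-44.1 permil

step 1: δ = (-21.10 + 1000)·(-12.5/1000 + 1) − 1000 = -33.34 permil
step 2: δ = (-33.34 + 1000)·(2.7/1000 + 1) − 1000 = -30.73 permil
step 3: δ = (-30.73 + 1000)·(-15.8/1000 + 1) − 1000 = -46.04 permil
step 4: δ = (-46.04 + 1000)·(2.0/1000 + 1) − 1000 = -44.13 permil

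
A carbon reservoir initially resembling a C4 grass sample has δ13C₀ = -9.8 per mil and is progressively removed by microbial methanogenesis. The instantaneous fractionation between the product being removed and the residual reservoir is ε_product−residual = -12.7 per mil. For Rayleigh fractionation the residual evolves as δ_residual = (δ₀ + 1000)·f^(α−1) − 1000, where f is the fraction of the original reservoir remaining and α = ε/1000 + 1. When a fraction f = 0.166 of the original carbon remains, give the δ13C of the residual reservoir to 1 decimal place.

13.0 per mil

Rayleigh residual: δ_res = (δ₀ + 1000)·f^(α−1) − 1000
α = ε/1000 + 1 = 0.98730, so α − 1 = -0.01270
f^(α−1) = 0.166^(-0.01270) = 1.023068
δ_res = (-9.8 + 1000) × 1.023068 − 1000 = 1013.042 − 1000 = 13.04 per mil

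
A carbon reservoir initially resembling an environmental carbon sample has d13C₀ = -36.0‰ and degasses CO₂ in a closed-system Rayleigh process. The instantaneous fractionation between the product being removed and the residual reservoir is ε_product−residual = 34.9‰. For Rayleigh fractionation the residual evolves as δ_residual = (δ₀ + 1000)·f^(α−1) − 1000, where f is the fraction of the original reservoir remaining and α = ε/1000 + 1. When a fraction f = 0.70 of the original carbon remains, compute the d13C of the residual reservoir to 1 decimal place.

-47.9‰

Rayleigh residual: δ_res = (δ₀ + 1000)·f^(α−1) − 1000
α = ε/1000 + 1 = 1.03490, so α − 1 = 0.03490
f^(α−1) = 0.70^(0.03490) = 0.987629
δ_res = (-36.0 + 1000) × 0.987629 − 1000 = 952.075 − 1000 = -47.93‰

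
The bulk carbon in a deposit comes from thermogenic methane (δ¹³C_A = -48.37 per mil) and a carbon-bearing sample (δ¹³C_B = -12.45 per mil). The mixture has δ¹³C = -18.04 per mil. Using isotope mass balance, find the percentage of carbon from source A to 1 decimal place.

15.6%

δ_mix = f_A·δ_A + (1 − f_A)·δ_B  ⇒  f_A = (δ_mix − δ_B)/(δ_A − δ_B)
f_A = (-18.04 − (-12.45)) / (-48.37 − (-12.45))
f_A = -5.59 / -35.92 = 0.1556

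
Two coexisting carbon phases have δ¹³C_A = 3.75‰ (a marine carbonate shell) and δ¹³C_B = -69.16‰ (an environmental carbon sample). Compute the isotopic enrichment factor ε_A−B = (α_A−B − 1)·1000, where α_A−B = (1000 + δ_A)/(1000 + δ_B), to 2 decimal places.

α_A−B = (1000 + 3.75) / (1000 + -69.16) = 1003.75 / 930.84 = 1.078327
ε_A−B = (1.078327 − 1) × 1000 = 78.327‰
(The approximation ε ≈ δ_A − δ_B would give 72.91‰.)

78.33‰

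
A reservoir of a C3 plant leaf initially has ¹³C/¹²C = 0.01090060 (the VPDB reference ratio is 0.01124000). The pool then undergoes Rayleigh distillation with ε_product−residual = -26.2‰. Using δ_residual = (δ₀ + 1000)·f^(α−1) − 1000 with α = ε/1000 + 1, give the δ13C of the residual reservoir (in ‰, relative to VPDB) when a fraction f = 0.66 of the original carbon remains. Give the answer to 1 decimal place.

-19.6‰

δ₀ = (0.01090060/0.01124000 − 1)×1000 = (0.969804 − 1)×1000 = -30.196‰
α − 1 = ε/1000 = -0.0262
f^(α−1) = 0.66^(-0.0262) = 1.010946
δ_res = (-30.196 + 1000) × 1.010946 − 1000 = 980.420 − 1000 = -19.58‰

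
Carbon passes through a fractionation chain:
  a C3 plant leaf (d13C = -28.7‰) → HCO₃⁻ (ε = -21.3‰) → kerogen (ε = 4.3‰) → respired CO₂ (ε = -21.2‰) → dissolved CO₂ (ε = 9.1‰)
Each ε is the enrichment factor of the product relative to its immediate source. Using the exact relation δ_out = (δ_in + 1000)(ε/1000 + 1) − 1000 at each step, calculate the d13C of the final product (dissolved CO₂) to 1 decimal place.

step 1: δ = (-28.70 + 1000)·(-21.3/1000 + 1) − 1000 = -49.39‰
step 2: δ = (-49.39 + 1000)·(4.3/1000 + 1) − 1000 = -45.30‰
step 3: δ = (-45.30 + 1000)·(-21.2/1000 + 1) − 1000 = -65.54‰
step 4: δ = (-65.54 + 1000)·(9.1/1000 + 1) − 1000 = -57.04‰

-57.0‰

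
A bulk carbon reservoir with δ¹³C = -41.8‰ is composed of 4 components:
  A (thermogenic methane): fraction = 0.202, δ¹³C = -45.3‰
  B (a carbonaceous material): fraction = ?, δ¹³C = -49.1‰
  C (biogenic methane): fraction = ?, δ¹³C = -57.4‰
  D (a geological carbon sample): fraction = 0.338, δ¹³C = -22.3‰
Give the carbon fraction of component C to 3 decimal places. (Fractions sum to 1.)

0.304

Let f_C and f_B be the unknown fractions; fractions sum to 1 so f_C + f_B = 0.460.
Mass balance: Σ fᵢ·δᵢ = δ_bulk ⇒ f_C·(-57.4) + f_B·(-49.1) = -41.8 − (-16.688) = -25.112
Substitute f_B = 0.460 − f_C:
f_C·(-57.4 − -49.1) = -25.112 − 0.460×(-49.1) = -2.526
f_C = -2.526 / -8.3 = 0.3043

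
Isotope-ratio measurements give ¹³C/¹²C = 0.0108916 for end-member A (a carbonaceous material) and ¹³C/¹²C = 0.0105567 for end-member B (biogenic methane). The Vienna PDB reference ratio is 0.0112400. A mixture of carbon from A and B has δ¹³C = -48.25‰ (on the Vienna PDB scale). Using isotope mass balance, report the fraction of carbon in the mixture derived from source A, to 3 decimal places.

0.421

δ_A = (0.0108916/0.0112400 − 1)×1000 = (0.969004 − 1)×1000 = -30.996‰
δ_B = (0.0105567/0.0112400 − 1)×1000 = (0.939208 − 1)×1000 = -60.792‰
f_A = (δ_mix − δ_B)/(δ_A − δ_B) = (-48.25 − (-60.792))/(-30.996 − (-60.792))
f_A = 12.542 / 29.795 = 0.4209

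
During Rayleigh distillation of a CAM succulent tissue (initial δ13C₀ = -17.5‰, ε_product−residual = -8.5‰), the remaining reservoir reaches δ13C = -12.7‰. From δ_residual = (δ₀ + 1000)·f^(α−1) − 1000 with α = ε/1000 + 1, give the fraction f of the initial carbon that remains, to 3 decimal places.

α − 1 = ε/1000 = -0.0085
(δ_res + 1000)/(δ₀ + 1000) = (-12.7 + 1000)/(-17.5 + 1000) = 987.3/982.5 = 1.004885
f = 1.004885^(1/-0.0085) = exp(ln(1.004885)/-0.0085) = exp(0.00487/-0.0085)
f = exp(-0.5734) = 0.5636

0.564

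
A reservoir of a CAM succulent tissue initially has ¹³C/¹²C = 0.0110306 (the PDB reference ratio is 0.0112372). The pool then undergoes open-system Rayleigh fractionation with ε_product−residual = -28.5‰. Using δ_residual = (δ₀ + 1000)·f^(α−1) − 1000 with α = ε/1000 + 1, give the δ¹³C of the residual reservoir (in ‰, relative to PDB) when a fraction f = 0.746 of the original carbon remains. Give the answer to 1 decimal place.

-10.2‰

δ₀ = (0.0110306/0.0112372 − 1)×1000 = (0.981615 − 1)×1000 = -18.385‰
α − 1 = ε/1000 = -0.0285
f^(α−1) = 0.746^(-0.0285) = 1.008386
δ_res = (-18.385 + 1000) × 1.008386 − 1000 = 989.847 − 1000 = -10.15‰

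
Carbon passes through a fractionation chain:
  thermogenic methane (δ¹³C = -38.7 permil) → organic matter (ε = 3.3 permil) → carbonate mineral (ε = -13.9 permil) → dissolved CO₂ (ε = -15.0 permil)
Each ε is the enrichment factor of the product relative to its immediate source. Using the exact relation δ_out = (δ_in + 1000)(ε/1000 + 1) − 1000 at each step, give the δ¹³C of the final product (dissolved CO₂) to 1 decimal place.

step 1: δ = (-38.70 + 1000)·(3.3/1000 + 1) − 1000 = -35.53 permil
step 2: δ = (-35.53 + 1000)·(-13.9/1000 + 1) − 1000 = -48.93 permil
step 3: δ = (-48.93 + 1000)·(-15.0/1000 + 1) − 1000 = -63.20 permil

-63.2 permil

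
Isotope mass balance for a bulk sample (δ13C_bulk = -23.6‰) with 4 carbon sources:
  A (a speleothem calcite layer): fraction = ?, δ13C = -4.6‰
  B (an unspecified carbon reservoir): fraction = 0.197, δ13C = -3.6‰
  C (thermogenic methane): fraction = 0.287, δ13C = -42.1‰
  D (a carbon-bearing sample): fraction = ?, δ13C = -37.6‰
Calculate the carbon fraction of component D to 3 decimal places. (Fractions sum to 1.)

0.256

Let f_D and f_A be the unknown fractions; fractions sum to 1 so f_D + f_A = 0.516.
Mass balance: Σ fᵢ·δᵢ = δ_bulk ⇒ f_D·(-37.6) + f_A·(-4.6) = -23.6 − (-12.792) = -10.808
Substitute f_A = 0.516 − f_D:
f_D·(-37.6 − -4.6) = -10.808 − 0.516×(-4.6) = -8.435
f_D = -8.435 / -33.0 = 0.2556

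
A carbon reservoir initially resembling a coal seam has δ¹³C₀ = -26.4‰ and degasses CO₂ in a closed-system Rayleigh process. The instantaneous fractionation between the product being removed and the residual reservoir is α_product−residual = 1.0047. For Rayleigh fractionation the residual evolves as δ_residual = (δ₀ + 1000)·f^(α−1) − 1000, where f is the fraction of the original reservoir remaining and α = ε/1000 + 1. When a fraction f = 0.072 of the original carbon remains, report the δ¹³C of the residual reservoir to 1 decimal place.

-38.4‰

Rayleigh residual: δ_res = (δ₀ + 1000)·f^(α−1) − 1000
α − 1 = 0.00470
f^(α−1) = 0.072^(0.00470) = 0.987710
δ_res = (-26.4 + 1000) × 0.987710 − 1000 = 961.634 − 1000 = -38.37‰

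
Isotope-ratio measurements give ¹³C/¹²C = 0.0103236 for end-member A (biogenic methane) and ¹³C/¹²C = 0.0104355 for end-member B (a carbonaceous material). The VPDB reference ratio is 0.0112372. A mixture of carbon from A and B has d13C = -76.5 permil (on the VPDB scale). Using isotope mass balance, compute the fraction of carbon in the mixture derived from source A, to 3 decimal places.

0.518

δ_A = (0.0103236/0.0112372 − 1)×1000 = (0.918699 − 1)×1000 = -81.301 permil
δ_B = (0.0104355/0.0112372 − 1)×1000 = (0.928657 − 1)×1000 = -71.343 permil
f_A = (δ_mix − δ_B)/(δ_A − δ_B) = (-76.5 − (-71.343))/(-81.301 − (-71.343))
f_A = -5.157 / -9.958 = 0.5178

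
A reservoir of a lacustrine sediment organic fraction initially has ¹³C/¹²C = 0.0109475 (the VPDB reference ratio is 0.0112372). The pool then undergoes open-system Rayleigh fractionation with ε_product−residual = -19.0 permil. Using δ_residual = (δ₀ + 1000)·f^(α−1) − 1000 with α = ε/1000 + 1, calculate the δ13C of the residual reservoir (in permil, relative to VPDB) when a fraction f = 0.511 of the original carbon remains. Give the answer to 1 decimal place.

δ₀ = (0.0109475/0.0112372 − 1)×1000 = (0.974220 − 1)×1000 = -25.780 permil
α − 1 = ε/1000 = -0.0190
f^(α−1) = 0.511^(-0.0190) = 1.012838
δ_res = (-25.780 + 1000) × 1.012838 − 1000 = 986.727 − 1000 = -13.27 permil

-13.3 permil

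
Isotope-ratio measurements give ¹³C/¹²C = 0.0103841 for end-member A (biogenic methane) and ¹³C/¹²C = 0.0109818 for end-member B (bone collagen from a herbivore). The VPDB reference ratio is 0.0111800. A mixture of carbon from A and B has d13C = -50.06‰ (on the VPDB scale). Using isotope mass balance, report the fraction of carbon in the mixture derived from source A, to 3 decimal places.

0.605

δ_A = (0.0103841/0.0111800 − 1)×1000 = (0.928810 − 1)×1000 = -71.190‰
δ_B = (0.0109818/0.0111800 − 1)×1000 = (0.982272 − 1)×1000 = -17.728‰
f_A = (δ_mix − δ_B)/(δ_A − δ_B) = (-50.06 − (-17.728))/(-71.190 − (-17.728))
f_A = -32.332 / -53.462 = 0.6048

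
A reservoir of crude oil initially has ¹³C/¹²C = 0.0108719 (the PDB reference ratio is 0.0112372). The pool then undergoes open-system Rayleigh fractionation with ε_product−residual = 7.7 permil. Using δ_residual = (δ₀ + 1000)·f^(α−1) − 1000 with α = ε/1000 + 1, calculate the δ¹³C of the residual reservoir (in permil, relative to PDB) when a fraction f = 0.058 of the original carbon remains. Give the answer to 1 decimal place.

δ₀ = (0.0108719/0.0112372 − 1)×1000 = (0.967492 − 1)×1000 = -32.508 permil
α − 1 = ε/1000 = 0.0077
f^(α−1) = 0.058^(0.0077) = 0.978314
δ_res = (-32.508 + 1000) × 0.978314 − 1000 = 946.511 − 1000 = -53.49 permil

-53.5 permil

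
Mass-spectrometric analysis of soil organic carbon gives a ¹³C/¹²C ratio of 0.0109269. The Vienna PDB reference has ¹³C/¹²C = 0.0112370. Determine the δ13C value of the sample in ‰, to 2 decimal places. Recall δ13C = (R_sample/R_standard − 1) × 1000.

δ13C = (R_sample / R_standard − 1) × 1000
R_sample / R_standard = 0.0109269 / 0.0112370 = 0.972404
δ13C = (0.972404 − 1) × 1000 = -27.596‰

-27.60‰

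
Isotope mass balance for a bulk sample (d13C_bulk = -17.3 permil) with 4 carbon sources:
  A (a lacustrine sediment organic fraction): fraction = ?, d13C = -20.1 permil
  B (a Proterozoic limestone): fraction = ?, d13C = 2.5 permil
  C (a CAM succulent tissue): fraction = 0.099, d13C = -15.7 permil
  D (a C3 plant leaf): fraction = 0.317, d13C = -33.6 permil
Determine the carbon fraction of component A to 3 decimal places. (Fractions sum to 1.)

Let f_A and f_B be the unknown fractions; fractions sum to 1 so f_A + f_B = 0.584.
Mass balance: Σ fᵢ·δᵢ = δ_bulk ⇒ f_A·(-20.1) + f_B·(2.5) = -17.3 − (-12.206) = -5.095
Substitute f_B = 0.584 − f_A:
f_A·(-20.1 − 2.5) = -5.095 − 0.584×(2.5) = -6.554
f_A = -6.554 / -22.6 = 0.2900

0.290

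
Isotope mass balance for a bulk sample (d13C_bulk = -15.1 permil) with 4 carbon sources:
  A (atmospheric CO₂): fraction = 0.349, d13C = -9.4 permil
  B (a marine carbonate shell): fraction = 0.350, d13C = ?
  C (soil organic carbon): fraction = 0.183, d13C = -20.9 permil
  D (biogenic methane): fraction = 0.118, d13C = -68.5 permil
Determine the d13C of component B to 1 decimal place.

0.3 permil

Isotope mass balance: δ_bulk = Σ fᵢ·δᵢ.
-15.1 = 0.349×(-9.4) + 0.350×δ_B + 0.183×(-20.9) + 0.118×(-68.5)
0.350·δ_B = -15.1 − (-15.188) = 0.088
δ_B = 0.088 / 0.350 = 0.25 permil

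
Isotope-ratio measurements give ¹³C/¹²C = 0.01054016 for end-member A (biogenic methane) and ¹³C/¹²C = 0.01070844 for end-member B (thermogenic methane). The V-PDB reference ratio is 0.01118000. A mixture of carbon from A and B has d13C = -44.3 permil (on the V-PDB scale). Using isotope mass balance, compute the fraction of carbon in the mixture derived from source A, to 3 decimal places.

0.141

δ_A = (0.01054016/0.01118000 − 1)×1000 = (0.942769 − 1)×1000 = -57.231 permil
δ_B = (0.01070844/0.01118000 − 1)×1000 = (0.957821 − 1)×1000 = -42.179 permil
f_A = (δ_mix − δ_B)/(δ_A − δ_B) = (-44.3 − (-42.179))/(-57.231 − (-42.179))
f_A = -2.121 / -15.052 = 0.1409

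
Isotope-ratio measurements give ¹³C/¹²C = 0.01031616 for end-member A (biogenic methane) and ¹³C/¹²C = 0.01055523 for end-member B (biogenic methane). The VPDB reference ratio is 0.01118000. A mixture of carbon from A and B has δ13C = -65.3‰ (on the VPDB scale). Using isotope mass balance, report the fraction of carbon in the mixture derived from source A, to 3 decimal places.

0.440

δ_A = (0.01031616/0.01118000 − 1)×1000 = (0.922733 − 1)×1000 = -77.267‰
δ_B = (0.01055523/0.01118000 − 1)×1000 = (0.944117 − 1)×1000 = -55.883‰
f_A = (δ_mix − δ_B)/(δ_A − δ_B) = (-65.3 − (-55.883))/(-77.267 − (-55.883))
f_A = -9.417 / -21.384 = 0.4404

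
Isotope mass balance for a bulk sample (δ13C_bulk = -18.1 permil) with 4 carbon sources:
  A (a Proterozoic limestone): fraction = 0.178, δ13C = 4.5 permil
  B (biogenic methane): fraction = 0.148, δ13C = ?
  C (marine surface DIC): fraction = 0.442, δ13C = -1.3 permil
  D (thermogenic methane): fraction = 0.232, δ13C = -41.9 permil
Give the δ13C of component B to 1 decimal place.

-58.1 permil

Isotope mass balance: δ_bulk = Σ fᵢ·δᵢ.
-18.1 = 0.178×(4.5) + 0.148×δ_B + 0.442×(-1.3) + 0.232×(-41.9)
0.148·δ_B = -18.1 − (-9.494) = -8.606
δ_B = -8.606 / 0.148 = -58.15 permil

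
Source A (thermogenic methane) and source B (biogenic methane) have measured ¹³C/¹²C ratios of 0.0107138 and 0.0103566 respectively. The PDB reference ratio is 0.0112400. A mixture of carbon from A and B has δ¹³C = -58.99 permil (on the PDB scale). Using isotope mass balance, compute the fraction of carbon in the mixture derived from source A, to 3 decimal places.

0.617

δ_A = (0.0107138/0.0112400 − 1)×1000 = (0.953185 − 1)×1000 = -46.815 permil
δ_B = (0.0103566/0.0112400 − 1)×1000 = (0.921406 − 1)×1000 = -78.594 permil
f_A = (δ_mix − δ_B)/(δ_A − δ_B) = (-58.99 − (-78.594))/(-46.815 − (-78.594))
f_A = 19.604 / 31.779 = 0.6169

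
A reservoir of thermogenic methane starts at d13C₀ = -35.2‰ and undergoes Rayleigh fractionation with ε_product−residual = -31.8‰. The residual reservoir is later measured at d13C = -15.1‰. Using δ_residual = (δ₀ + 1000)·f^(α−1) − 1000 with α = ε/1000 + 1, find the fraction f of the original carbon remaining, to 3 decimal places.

0.523

α − 1 = ε/1000 = -0.0318
(δ_res + 1000)/(δ₀ + 1000) = (-15.1 + 1000)/(-35.2 + 1000) = 984.9/964.8 = 1.020833
f = 1.020833^(1/-0.0318) = exp(ln(1.020833)/-0.0318) = exp(0.02062/-0.0318)
f = exp(-0.6484) = 0.5229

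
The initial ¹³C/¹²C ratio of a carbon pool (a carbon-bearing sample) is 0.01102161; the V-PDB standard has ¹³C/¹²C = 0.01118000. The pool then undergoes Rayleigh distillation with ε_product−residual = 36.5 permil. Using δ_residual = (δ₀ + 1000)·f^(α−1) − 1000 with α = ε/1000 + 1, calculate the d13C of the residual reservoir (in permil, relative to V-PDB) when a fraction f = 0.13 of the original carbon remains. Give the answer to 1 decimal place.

δ₀ = (0.01102161/0.01118000 − 1)×1000 = (0.985833 − 1)×1000 = -14.167 permil
α − 1 = ε/1000 = 0.0365
f^(α−1) = 0.13^(0.0365) = 0.928237
δ_res = (-14.167 + 1000) × 0.928237 − 1000 = 915.087 − 1000 = -84.91 permil

-84.9 permil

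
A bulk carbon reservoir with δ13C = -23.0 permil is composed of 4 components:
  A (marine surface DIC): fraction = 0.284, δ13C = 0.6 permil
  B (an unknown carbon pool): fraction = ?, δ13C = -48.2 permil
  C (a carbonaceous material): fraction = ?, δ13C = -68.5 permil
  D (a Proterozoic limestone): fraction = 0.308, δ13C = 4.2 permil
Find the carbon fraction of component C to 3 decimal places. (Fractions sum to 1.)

Let f_C and f_B be the unknown fractions; fractions sum to 1 so f_C + f_B = 0.408.
Mass balance: Σ fᵢ·δᵢ = δ_bulk ⇒ f_C·(-68.5) + f_B·(-48.2) = -23.0 − (1.464) = -24.464
Substitute f_B = 0.408 − f_C:
f_C·(-68.5 − -48.2) = -24.464 − 0.408×(-48.2) = -4.798
f_C = -4.798 / -20.3 = 0.2364

0.236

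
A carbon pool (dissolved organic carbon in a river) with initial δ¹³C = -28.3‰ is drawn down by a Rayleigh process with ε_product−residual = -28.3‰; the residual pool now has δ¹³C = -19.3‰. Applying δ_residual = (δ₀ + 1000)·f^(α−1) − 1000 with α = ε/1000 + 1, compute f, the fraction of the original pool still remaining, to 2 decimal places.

α − 1 = ε/1000 = -0.0283
(δ_res + 1000)/(δ₀ + 1000) = (-19.3 + 1000)/(-28.3 + 1000) = 980.7/971.7 = 1.009262
f = 1.009262^(1/-0.0283) = exp(ln(1.009262)/-0.0283) = exp(0.00922/-0.0283)
f = exp(-0.3258) = 0.7220

0.72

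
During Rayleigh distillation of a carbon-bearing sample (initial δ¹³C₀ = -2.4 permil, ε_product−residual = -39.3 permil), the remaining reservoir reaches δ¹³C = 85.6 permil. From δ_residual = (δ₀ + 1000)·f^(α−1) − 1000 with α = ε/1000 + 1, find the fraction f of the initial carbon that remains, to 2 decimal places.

α − 1 = ε/1000 = -0.0393
(δ_res + 1000)/(δ₀ + 1000) = (85.6 + 1000)/(-2.4 + 1000) = 1085.6/997.6 = 1.088212
f = 1.088212^(1/-0.0393) = exp(ln(1.088212)/-0.0393) = exp(0.08454/-0.0393)
f = exp(-2.1510) = 0.1164

0.12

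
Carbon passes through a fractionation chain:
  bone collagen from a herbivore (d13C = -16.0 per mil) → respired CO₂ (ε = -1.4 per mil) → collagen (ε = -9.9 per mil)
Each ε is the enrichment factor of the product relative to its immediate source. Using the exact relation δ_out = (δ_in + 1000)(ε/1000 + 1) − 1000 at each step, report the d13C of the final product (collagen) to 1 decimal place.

step 1: δ = (-16.00 + 1000)·(-1.4/1000 + 1) − 1000 = -17.38 per mil
step 2: δ = (-17.38 + 1000)·(-9.9/1000 + 1) − 1000 = -27.11 per mil

-27.1 per mil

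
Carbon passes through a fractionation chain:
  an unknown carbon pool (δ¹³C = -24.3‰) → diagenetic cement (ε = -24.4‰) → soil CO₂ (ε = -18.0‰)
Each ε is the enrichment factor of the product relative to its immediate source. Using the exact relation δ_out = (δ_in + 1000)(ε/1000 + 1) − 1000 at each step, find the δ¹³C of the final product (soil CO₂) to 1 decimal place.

-65.2‰

step 1: δ = (-24.30 + 1000)·(-24.4/1000 + 1) − 1000 = -48.11‰
step 2: δ = (-48.11 + 1000)·(-18.0/1000 + 1) − 1000 = -65.24‰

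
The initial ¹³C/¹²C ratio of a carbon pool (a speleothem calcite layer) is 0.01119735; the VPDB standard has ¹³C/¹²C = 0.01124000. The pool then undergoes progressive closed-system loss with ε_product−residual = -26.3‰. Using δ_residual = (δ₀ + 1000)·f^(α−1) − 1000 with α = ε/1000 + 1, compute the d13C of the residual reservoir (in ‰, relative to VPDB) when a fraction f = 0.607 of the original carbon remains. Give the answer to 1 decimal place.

9.4‰

δ₀ = (0.01119735/0.01124000 − 1)×1000 = (0.996206 − 1)×1000 = -3.794‰
α − 1 = ε/1000 = -0.0263
f^(α−1) = 0.607^(-0.0263) = 1.013216
δ_res = (-3.794 + 1000) × 1.013216 − 1000 = 1009.372 − 1000 = 9.37‰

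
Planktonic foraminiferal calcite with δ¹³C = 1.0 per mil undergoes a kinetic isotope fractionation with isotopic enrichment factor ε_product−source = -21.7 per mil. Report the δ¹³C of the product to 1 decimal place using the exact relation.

Exactly, δ_product = (δ_source + 1000)·(ε/1000 + 1) − 1000.
δ_product = (1.0 + 1000) × (-21.7/1000 + 1) − 1000
δ_product = -20.72 per mil

-20.7 per mil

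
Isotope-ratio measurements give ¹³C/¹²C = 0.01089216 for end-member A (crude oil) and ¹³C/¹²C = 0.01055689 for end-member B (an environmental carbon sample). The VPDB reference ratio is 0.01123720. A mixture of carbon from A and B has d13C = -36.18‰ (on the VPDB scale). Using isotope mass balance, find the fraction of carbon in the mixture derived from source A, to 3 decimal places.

δ_A = (0.01089216/0.01123720 − 1)×1000 = (0.969295 − 1)×1000 = -30.705‰
δ_B = (0.01055689/0.01123720 − 1)×1000 = (0.939459 − 1)×1000 = -60.541‰
f_A = (δ_mix − δ_B)/(δ_A − δ_B) = (-36.18 − (-60.541))/(-30.705 − (-60.541))
f_A = 24.361 / 29.836 = 0.8165

0.817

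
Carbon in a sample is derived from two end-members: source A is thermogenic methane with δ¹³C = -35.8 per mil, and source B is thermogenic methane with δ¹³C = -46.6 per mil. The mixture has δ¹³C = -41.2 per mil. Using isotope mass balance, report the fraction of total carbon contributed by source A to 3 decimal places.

δ_mix = f_A·δ_A + (1 − f_A)·δ_B  ⇒  f_A = (δ_mix − δ_B)/(δ_A − δ_B)
f_A = (-41.2 − (-46.6)) / (-35.8 − (-46.6))
f_A = 5.4 / 10.8 = 0.5000

0.500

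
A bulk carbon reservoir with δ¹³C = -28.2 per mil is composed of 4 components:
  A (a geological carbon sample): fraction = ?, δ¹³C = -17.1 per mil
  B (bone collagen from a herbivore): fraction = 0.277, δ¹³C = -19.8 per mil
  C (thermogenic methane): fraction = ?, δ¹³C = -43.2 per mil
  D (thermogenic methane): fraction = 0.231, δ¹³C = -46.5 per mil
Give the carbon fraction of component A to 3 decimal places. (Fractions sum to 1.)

Let f_A and f_C be the unknown fractions; fractions sum to 1 so f_A + f_C = 0.492.
Mass balance: Σ fᵢ·δᵢ = δ_bulk ⇒ f_A·(-17.1) + f_C·(-43.2) = -28.2 − (-16.226) = -11.974
Substitute f_C = 0.492 − f_A:
f_A·(-17.1 − -43.2) = -11.974 − 0.492×(-43.2) = 9.281
f_A = 9.281 / 26.1 = 0.3556

0.356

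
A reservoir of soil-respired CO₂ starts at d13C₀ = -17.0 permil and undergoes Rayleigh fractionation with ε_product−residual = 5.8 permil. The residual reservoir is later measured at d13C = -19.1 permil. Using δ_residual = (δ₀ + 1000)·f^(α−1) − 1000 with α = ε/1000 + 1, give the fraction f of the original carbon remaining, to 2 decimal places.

α − 1 = ε/1000 = 0.0058
(δ_res + 1000)/(δ₀ + 1000) = (-19.1 + 1000)/(-17.0 + 1000) = 980.9/983.0 = 0.997864
f = 0.997864^(1/0.0058) = exp(ln(0.997864)/0.0058) = exp(-0.00214/0.0058)
f = exp(-0.3687) = 0.6916

0.69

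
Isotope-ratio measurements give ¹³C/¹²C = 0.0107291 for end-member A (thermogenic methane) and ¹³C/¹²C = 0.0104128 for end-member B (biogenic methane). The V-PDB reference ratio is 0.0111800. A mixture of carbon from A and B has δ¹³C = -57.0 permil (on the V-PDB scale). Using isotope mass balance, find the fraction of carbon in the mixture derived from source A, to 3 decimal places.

0.411

δ_A = (0.0107291/0.0111800 − 1)×1000 = (0.959669 − 1)×1000 = -40.331 permil
δ_B = (0.0104128/0.0111800 − 1)×1000 = (0.931377 − 1)×1000 = -68.623 permil
f_A = (δ_mix − δ_B)/(δ_A − δ_B) = (-57.0 − (-68.623))/(-40.331 − (-68.623))
f_A = 11.623 / 28.292 = 0.4108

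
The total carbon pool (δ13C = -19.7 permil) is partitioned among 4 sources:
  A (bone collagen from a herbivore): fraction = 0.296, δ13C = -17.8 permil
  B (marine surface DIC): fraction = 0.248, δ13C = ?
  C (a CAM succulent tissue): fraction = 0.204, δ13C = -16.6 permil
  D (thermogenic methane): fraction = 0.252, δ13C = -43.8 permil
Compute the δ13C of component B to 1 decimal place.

0.0 permil

Isotope mass balance: δ_bulk = Σ fᵢ·δᵢ.
-19.7 = 0.296×(-17.8) + 0.248×δ_B + 0.204×(-16.6) + 0.252×(-43.8)
0.248·δ_B = -19.7 − (-19.693) = -0.007
δ_B = -0.007 / 0.248 = -0.03 permil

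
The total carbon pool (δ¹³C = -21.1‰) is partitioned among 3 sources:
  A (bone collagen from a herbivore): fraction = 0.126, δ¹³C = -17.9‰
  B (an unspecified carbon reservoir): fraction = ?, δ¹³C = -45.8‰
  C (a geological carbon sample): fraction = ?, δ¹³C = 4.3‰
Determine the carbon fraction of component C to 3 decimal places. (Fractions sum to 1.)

Let f_C and f_B be the unknown fractions; fractions sum to 1 so f_C + f_B = 0.874.
Mass balance: Σ fᵢ·δᵢ = δ_bulk ⇒ f_C·(4.3) + f_B·(-45.8) = -21.1 − (-2.255) = -18.845
Substitute f_B = 0.874 − f_C:
f_C·(4.3 − -45.8) = -18.845 − 0.874×(-45.8) = 21.185
f_C = 21.185 / 50.1 = 0.4228

0.423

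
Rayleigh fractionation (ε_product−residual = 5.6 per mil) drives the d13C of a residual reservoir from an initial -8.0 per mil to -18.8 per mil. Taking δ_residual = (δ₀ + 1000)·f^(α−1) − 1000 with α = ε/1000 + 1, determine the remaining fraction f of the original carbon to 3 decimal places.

α − 1 = ε/1000 = 0.0056
(δ_res + 1000)/(δ₀ + 1000) = (-18.8 + 1000)/(-8.0 + 1000) = 981.2/992.0 = 0.989113
f = 0.989113^(1/0.0056) = exp(ln(0.989113)/0.0056) = exp(-0.01095/0.0056)
f = exp(-1.9548) = 0.1416

0.142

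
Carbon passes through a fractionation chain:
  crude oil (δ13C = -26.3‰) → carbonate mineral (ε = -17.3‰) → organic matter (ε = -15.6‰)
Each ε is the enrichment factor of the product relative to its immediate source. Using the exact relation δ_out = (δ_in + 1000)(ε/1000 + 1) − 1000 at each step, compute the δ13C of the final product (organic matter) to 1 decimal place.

step 1: δ = (-26.30 + 1000)·(-17.3/1000 + 1) − 1000 = -43.15‰
step 2: δ = (-43.15 + 1000)·(-15.6/1000 + 1) − 1000 = -58.07‰

-58.1‰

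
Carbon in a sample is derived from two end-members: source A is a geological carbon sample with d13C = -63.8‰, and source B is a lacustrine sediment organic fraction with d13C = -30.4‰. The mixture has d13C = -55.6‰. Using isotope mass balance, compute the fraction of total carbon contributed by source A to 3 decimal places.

δ_mix = f_A·δ_A + (1 − f_A)·δ_B  ⇒  f_A = (δ_mix − δ_B)/(δ_A − δ_B)
f_A = (-55.6 − (-30.4)) / (-63.8 − (-30.4))
f_A = -25.2 / -33.4 = 0.7545

0.754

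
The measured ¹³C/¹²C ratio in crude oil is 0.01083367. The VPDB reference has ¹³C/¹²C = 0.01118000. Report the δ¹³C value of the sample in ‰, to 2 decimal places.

-30.98‰

δ¹³C = (R_sample / R_standard − 1) × 1000
R_sample / R_standard = 0.01083367 / 0.01118000 = 0.969022
δ¹³C = (0.969022 − 1) × 1000 = -30.978‰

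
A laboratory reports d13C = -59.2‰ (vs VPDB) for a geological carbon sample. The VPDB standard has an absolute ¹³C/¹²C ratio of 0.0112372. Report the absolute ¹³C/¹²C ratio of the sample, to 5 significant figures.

R_sample = R_standard × (d13C/1000 + 1)
R_sample = 0.0112372 × (-59.2/1000 + 1) = 0.0112372 × 0.940800
R_sample = 0.0105720

0.010572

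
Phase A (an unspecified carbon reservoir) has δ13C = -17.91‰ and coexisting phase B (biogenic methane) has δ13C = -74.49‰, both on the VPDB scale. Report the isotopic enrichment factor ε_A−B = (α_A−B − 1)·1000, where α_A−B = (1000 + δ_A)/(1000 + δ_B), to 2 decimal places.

α_A−B = (1000 + -17.91) / (1000 + -74.49) = 982.09 / 925.51 = 1.061134
ε_A−B = (1.061134 − 1) × 1000 = 61.134‰
(The approximation ε ≈ δ_A − δ_B would give 56.58‰.)

61.13‰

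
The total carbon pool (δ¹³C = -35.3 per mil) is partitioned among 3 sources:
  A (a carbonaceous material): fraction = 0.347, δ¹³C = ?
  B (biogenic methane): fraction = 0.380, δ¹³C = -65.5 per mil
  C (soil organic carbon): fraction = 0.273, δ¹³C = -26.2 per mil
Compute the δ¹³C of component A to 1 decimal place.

Isotope mass balance: δ_bulk = Σ fᵢ·δᵢ.
-35.3 = 0.347×δ_A + 0.380×(-65.5) + 0.273×(-26.2)
0.347·δ_A = -35.3 − (-32.043) = -3.257
δ_A = -3.257 / 0.347 = -9.39 per mil

-9.4 per mil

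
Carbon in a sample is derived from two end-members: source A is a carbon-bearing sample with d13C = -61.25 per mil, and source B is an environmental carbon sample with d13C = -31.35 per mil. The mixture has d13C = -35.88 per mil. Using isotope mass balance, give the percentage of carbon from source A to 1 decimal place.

15.2%

δ_mix = f_A·δ_A + (1 − f_A)·δ_B  ⇒  f_A = (δ_mix − δ_B)/(δ_A − δ_B)
f_A = (-35.88 − (-31.35)) / (-61.25 − (-31.35))
f_A = -4.53 / -29.90 = 0.1515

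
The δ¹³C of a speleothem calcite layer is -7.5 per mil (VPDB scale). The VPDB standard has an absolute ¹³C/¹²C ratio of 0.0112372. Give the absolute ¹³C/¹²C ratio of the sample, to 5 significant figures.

0.011153

R_sample = R_standard × (δ¹³C/1000 + 1)
R_sample = 0.0112372 × (-7.5/1000 + 1) = 0.0112372 × 0.992500
R_sample = 0.0111529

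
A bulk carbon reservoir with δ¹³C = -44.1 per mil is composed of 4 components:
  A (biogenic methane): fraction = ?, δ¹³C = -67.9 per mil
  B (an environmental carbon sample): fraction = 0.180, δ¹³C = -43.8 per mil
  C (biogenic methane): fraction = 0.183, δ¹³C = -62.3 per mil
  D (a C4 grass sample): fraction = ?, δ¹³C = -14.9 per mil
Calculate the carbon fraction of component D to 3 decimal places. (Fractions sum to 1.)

Let f_D and f_A be the unknown fractions; fractions sum to 1 so f_D + f_A = 0.637.
Mass balance: Σ fᵢ·δᵢ = δ_bulk ⇒ f_D·(-14.9) + f_A·(-67.9) = -44.1 − (-19.285) = -24.815
Substitute f_A = 0.637 − f_D:
f_D·(-14.9 − -67.9) = -24.815 − 0.637×(-67.9) = 18.437
f_D = 18.437 / 53.0 = 0.3479

0.348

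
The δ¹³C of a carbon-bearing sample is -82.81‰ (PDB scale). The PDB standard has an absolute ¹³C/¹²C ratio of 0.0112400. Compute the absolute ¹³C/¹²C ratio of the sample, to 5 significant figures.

0.010309

R_sample = R_standard × (δ¹³C/1000 + 1)
R_sample = 0.0112400 × (-82.81/1000 + 1) = 0.0112400 × 0.917190
R_sample = 0.0103092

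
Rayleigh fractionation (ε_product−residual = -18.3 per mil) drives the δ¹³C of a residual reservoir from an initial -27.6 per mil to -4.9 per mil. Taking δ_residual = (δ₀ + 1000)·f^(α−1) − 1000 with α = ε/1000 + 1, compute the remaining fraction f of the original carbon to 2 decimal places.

0.28

α − 1 = ε/1000 = -0.0183
(δ_res + 1000)/(δ₀ + 1000) = (-4.9 + 1000)/(-27.6 + 1000) = 995.1/972.4 = 1.023344
f = 1.023344^(1/-0.0183) = exp(ln(1.023344)/-0.0183) = exp(0.02308/-0.0183)
f = exp(-1.2610) = 0.2834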